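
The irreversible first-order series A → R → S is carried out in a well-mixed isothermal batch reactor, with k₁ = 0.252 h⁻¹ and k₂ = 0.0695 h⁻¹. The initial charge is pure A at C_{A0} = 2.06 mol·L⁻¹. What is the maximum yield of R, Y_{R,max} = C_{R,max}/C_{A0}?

0.612

Evaluating C_R at t_opt = ln(k₂/k₁)/(k₂−k₁) gives C_{R,max}/C_{A0} = (k₁/k₂)^[k₂/(k₂−k₁)].
= (0.252/0.0695)^(0.0695/(0.0695−0.252)) = (3.626)^(-0.3808) = 0.6123.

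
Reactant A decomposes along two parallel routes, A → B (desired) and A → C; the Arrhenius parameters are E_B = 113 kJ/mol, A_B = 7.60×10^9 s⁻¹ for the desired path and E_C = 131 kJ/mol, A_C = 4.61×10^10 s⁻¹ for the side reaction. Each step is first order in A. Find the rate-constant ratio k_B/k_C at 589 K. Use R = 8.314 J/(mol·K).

With equal orders, S_{B/C} = k_B/k_C = (A_B/A_C)·exp[(E_C−E_B)/(RT)].
(E_C−E_B)/(RT) = (131−113)×10³/(8.314×589) = 18000/4897 = 3.676.
k_B/k_C = (7.60×10^9/4.61×10^10)·exp(3.676) = 0.1649 × 39.48 = 6.51.

6.51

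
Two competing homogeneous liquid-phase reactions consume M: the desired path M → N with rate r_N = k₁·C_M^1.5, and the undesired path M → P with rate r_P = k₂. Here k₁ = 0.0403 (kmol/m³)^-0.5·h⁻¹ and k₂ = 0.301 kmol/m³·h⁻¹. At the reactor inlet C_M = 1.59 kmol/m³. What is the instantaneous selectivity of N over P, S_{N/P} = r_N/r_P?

S_{N/P} = r_N/r_P = (k₁·C_M^1.5)/(k₂) = (k₁/k₂)·C_M^1.5.
= (0.0403×1.590^1.5) / (0.301) = 0.08080/0.3010 = 0.268.

0.268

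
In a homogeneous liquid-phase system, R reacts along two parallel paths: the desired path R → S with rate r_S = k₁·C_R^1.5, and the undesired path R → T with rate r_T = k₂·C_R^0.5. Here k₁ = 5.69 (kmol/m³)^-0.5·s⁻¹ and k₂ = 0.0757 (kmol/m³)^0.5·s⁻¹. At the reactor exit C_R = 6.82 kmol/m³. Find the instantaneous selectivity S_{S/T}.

S_{S/T} = r_S/r_T = (k₁·C_R^1.5)/(k₂·C_R^0.5) = (k₁/k₂)·C_R.
= (5.69×6.820^1.5) / (0.0757×6.820^0.5) = 101.3/0.1977 = 513.
Since the desired path is higher order in R, keeping C_R high (PFR or concentrated feed) favours S.

513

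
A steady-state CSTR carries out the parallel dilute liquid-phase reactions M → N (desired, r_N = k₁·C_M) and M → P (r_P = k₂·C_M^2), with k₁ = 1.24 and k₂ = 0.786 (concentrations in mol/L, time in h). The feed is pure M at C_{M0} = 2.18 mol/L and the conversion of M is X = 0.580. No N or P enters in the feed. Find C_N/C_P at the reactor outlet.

1.72

Exit C_M = C_{M0}(1−X) = 2.18×0.420 = 0.9156 mol/L.
In a CSTR the entire volume is at exit conditions, so r_N = 1.24×0.9156 = 1.135 and r_P = 0.786×0.9156^2 = 0.6589.
Overall selectivity = C_N/C_P = r_Nτ/(r_Pτ) = r_N/r_P = 1.72.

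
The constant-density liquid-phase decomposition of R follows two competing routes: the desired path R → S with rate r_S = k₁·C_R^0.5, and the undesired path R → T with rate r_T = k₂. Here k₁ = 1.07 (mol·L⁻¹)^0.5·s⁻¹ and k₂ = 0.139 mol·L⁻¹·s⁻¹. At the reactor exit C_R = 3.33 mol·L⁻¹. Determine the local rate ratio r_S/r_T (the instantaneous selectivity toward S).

S_{S/T} = r_S/r_T = (k₁·C_R^0.5)/(k₂) = (k₁/k₂)·C_R^0.5.
= (1.07×3.330^0.5) / (0.139) = 1.953/0.1390 = 14.0.

14.0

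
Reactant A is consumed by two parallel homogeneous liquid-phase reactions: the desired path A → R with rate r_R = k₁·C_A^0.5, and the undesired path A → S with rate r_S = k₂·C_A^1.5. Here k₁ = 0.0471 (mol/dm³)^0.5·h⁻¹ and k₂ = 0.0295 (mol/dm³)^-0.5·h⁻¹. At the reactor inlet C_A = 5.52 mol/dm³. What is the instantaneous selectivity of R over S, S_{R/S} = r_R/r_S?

S_{R/S} = r_R/r_S = (k₁·C_A^0.5)/(k₂·C_A^1.5) = (k₁/k₂)·C_A⁻¹.
= (0.0471×5.520^0.5) / (0.0295×5.520^1.5) = 0.1107/0.3826 = 0.289.

0.289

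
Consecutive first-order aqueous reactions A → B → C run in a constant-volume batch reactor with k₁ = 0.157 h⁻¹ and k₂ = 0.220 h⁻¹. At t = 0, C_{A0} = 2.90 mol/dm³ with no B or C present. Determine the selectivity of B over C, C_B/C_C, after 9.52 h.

For first-order series with pure A initially, C_B(t) = k₁C_{A0}/(k₂−k₁)·(e^(−k₁t) − e^(−k₂t)).
e^(−k₁t) = e^(−0.157×9.52) = e^(−1.495) = 0.2243; e^(−k₂t) = e^(−2.094) = 0.1231.
C_B = 0.157×2.90/(0.220−0.157) × (0.2243−0.1231) = 7.227×0.1012 = 0.7313 mol/dm³.
C_A = C_{A0}e^(−k₁t) = 0.6506 mol/dm³, so C_C = C_{A0}−C_A−C_B = 1.518 mol/dm³; C_B/C_C = 0.482.

0.482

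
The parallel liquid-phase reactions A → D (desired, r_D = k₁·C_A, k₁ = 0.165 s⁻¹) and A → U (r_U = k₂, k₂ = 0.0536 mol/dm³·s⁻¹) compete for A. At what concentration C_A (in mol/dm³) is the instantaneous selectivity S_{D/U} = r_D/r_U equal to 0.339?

S_{D/U} = (k₁/k₂)·C_A ⇒ C_A = S·k₂/k₁.
= 0.339×0.0536/0.165 = 0.110 mol/dm³.

0.110 mol/dm³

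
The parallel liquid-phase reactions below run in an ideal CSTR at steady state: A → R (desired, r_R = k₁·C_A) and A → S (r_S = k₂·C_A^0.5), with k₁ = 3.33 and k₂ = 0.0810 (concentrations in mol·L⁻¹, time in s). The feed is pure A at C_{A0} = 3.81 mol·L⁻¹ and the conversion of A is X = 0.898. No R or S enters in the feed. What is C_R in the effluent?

Exit C_A = C_{A0}(1−X) = 3.81×0.102 = 0.3886 mol·L⁻¹.
In a CSTR the entire volume is at exit conditions, so r_R = 3.33×0.3886 = 1.294 and r_S = 0.0810×0.3886^0.5 = 0.05049.
Fraction of consumed A going to R: r_R/(r_R+r_S) = 0.9624.
C_R = 0.9624·C_{A0}·X = 0.9624×3.81×0.898 = 3.29 mol·L⁻¹.

3.29 mol·L⁻¹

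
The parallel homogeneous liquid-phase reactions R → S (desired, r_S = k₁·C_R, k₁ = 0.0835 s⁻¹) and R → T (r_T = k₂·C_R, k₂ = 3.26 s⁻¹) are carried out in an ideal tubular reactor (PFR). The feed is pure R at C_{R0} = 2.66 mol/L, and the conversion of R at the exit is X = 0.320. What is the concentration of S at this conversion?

C_R = C_{R0}(1−X) = 1.809 mol/L.
Both paths are first order in R, so the instantaneous fraction to S is constant: dC_S/d(−C_R) = k₁/(k₁+k₂) = 0.02497.
C_S = 0.02497·(C_{R0}−C_R) = 0.02497×0.8512 = 0.0213 mol/L.

0.0213 mol/L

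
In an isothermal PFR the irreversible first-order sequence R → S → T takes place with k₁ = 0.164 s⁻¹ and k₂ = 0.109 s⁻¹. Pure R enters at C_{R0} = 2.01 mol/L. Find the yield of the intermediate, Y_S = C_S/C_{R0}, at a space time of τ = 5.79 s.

Solving the coupled first-order balances gives C_S(τ) = [k₁/(k₂−k₁)]·C_{R0}·(e^(−k₁τ) − e^(−k₂τ)).
e^(−k₁τ) = e^(−0.164×5.79) = e^(−0.9496) = 0.3869; e^(−k₂τ) = e^(−0.6311) = 0.5320.
C_S = 0.164×2.01/(0.109−0.164) × (0.3869−0.5320) = (-5.993)×(-0.1451) = 0.8696 mol/L.
Y_S = C_S/C_{R0} = 0.8696/2.01 = 0.433.

0.433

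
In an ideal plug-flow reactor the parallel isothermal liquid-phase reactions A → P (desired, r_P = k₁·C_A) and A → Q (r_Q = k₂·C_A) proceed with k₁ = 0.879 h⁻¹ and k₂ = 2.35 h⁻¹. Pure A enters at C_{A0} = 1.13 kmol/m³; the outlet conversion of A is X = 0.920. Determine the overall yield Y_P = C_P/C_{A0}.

0.250

C_A = C_{A0}(1−X) = 0.09040 kmol/m³.
Both paths are first order in A, so the instantaneous fraction to P is constant: dC_P/d(−C_A) = k₁/(k₁+k₂) = 0.2722.
C_P = 0.2722·(C_{A0}−C_A) = 0.2722×1.040 = 0.283 kmol/m³.
Y_P = C_P/C_{A0} = 0.2830/1.13 = 0.250.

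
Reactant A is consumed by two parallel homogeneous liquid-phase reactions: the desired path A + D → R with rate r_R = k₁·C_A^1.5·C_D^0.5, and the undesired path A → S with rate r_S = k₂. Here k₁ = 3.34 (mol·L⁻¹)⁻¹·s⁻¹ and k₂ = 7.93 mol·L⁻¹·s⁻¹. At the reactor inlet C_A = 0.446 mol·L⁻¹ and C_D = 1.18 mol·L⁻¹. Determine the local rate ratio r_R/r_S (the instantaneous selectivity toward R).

S_{R/S} = r_R/r_S = (k₁·C_A^1.5·C_D^0.5)/(k₂) = (k₁/k₂)·C_A^1.5·C_D^0.5.
= (3.34×0.4460^1.5×1.180^0.5) / (7.93) = 1.081/7.930 = 0.136.
Since the desired path is higher order in A, keeping C_A high (PFR or concentrated feed) favours R.

0.136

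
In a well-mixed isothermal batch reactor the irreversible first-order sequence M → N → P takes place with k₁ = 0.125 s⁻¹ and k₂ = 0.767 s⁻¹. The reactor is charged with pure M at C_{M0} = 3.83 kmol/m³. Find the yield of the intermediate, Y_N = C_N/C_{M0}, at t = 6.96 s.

For first-order series with pure M initially, C_N(t) = k₁C_{M0}/(k₂−k₁)·(e^(−k₁t) − e^(−k₂t)).
e^(−k₁t) = e^(−0.125×6.96) = e^(−0.8700) = 0.4190; e^(−k₂t) = e^(−5.338) = 0.004804.
C_N = 0.125×3.83/(0.767−0.125) × (0.4190−0.004804) = 0.7457×0.4141 = 0.3088 kmol/m³.
Y_N = C_N/C_{M0} = 0.3088/3.83 = 0.0806.

0.0806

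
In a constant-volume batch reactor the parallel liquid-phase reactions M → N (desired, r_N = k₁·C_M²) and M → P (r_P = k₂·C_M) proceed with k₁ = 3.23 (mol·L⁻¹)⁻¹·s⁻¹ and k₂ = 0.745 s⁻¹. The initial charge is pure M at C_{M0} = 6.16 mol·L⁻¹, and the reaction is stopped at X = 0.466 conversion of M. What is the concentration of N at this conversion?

2.73 mol·L⁻¹

C_M = C_{M0}(1−X) = 3.289 mol·L⁻¹.
Along a PFR/batch, dC_P/dC_M = −r_P/(r_N+r_P) = −k₂/(k₂+k₁·C_M).
Integrating from C_{M0} to C_M: C_P = (0.745/3.23)·ln[(0.745+3.23·6.16)/(0.745+3.23·3.29)] = 0.2307·ln(20.64/11.37) = 0.1375 mol·L⁻¹.
Then C_N = (C_{M0}−C_M) − C_P = 2.871 − 0.1375 = 2.733 mol·L⁻¹.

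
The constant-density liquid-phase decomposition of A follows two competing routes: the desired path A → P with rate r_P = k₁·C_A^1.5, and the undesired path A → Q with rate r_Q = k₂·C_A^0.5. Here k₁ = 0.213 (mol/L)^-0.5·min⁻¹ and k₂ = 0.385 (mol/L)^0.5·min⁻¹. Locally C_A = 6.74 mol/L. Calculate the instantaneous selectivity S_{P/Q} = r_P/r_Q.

3.73

S_{P/Q} = r_P/r_Q = (k₁·C_A^1.5)/(k₂·C_A^0.5) = (k₁/k₂)·C_A.
= (0.213×6.740^1.5) / (0.385×6.740^0.5) = 3.727/0.9995 = 3.73.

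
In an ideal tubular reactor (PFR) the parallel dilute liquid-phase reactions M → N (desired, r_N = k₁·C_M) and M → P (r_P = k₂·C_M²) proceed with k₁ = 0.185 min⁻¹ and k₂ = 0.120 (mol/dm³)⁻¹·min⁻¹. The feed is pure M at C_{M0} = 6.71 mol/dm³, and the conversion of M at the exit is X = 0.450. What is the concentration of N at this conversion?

C_M = C_{M0}(1−X) = 3.691 mol/dm³.
Along a PFR/batch, dC_N/dC_M = −r_N/(r_N+r_P) = −k₁/(k₁+k₂·C_M).
Integrating from C_{M0} to C_M: C_N = (0.185/0.120)·ln[(0.185+0.120·6.71)/(0.185+0.120·3.69)] = 1.542·ln(0.9902/0.6279) = 0.7024 mol/dm³.

0.702 mol/dm³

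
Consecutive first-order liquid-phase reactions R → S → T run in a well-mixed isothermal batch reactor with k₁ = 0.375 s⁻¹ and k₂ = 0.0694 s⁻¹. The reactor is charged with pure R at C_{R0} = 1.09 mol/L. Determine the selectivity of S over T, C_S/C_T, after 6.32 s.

2.94

The intermediate concentration in a first-order A→B→C sequence is C_S = k₁C_{R0}(e^(−k₁t) − e^(−k₂t))/(k₂−k₁).
e^(−k₁t) = e^(−0.375×6.32) = e^(−2.370) = 0.09348; e^(−k₂t) = e^(−0.4386) = 0.6449.
C_S = 0.375×1.09/(0.0694−0.375) × (0.09348−0.6449) = (-1.338)×(-0.5515) = 0.7376 mol/L.
C_R = C_{R0}e^(−k₁t) = 0.1019 mol/L, so C_T = C_{R0}−C_R−C_S = 0.2505 mol/L; C_S/C_T = 2.94.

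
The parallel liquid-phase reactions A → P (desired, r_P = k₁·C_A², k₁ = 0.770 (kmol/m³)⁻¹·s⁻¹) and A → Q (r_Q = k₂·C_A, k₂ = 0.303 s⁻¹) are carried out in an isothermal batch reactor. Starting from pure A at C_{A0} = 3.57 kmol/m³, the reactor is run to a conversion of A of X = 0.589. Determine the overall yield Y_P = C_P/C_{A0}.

0.506

C_A = C_{A0}(1−X) = 1.467 kmol/m³.
Along a PFR/batch, dC_Q/dC_A = −r_Q/(r_P+r_Q) = −k₂/(k₂+k₁·C_A).
Integrating from C_{A0} to C_A: C_Q = (0.303/0.770)·ln[(0.303+0.770·3.57)/(0.303+0.770·1.47)] = 0.3935·ln(3.052/1.433) = 0.2975 kmol/m³.
Then C_P = (C_{A0}−C_A) − C_Q = 2.103 − 0.2975 = 1.805 kmol/m³.
Y_P = C_P/C_{A0} = 1.805/3.57 = 0.506.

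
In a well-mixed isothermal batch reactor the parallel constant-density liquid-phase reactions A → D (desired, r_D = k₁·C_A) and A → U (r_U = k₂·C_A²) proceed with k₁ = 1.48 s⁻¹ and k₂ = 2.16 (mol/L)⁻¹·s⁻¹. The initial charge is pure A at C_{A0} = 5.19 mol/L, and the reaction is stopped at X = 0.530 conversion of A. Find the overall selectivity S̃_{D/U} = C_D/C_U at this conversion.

0.187

C_A = C_{A0}(1−X) = 2.439 mol/L.
Along a PFR/batch, dC_D/dC_A = −r_D/(r_D+r_U) = −k₁/(k₁+k₂·C_A).
Integrating from C_{A0} to C_A: C_D = (1.48/2.16)·ln[(1.48+2.16·5.19)/(1.48+2.16·2.44)] = 0.6852·ln(12.69/6.749) = 0.4327 mol/L.
C_U = (C_{A0}−C_A)−C_D = 2.318 mol/L; S̃_{D/U} = 0.4327/2.318 = 0.187.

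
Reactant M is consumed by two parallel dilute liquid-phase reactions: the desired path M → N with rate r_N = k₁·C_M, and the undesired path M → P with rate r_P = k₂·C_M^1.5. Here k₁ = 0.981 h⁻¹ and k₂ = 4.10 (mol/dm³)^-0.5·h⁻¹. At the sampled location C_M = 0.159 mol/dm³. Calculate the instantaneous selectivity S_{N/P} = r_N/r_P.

S_{N/P} = r_N/r_P = (k₁·C_M)/(k₂·C_M^1.5) = (k₁/k₂)·C_M^-0.5.
= (0.981×0.1590) / (4.10×0.1590^1.5) = 0.1560/0.2599 = 0.600.
The undesired path is higher order in M, so low C_M (CSTR or dilute feed) favours N.

0.600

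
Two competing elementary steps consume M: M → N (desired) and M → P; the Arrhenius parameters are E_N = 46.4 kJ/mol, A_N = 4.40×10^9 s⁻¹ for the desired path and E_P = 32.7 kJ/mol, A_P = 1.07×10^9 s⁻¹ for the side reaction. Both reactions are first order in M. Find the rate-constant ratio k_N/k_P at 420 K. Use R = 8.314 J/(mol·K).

0.0813

k_N/k_P = (A_N/A_P)·exp[−(E_N−E_P)/(RT)] = (A_N/A_P)·exp[(E_P−E_N)/(RT)].
(E_P−E_N)/(RT) = (32.7−46.4)×10³/(8.314×420) = -13700/3492 = -3.923.
k_N/k_P = (4.40×10^9/1.07×10^9)·exp(-3.923) = 4.112 × 0.01977 = 0.0813.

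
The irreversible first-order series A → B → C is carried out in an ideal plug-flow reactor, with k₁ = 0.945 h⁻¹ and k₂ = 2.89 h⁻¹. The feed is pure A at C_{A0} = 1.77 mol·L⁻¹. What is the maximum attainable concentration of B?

0.336 mol·L⁻¹

At the optimum, C_{B,max}/C_{A0} = (k₁/k₂)^[k₂/(k₂−k₁)].
= (0.945/2.89)^(2.89/(2.89−0.945)) = (0.3270)^(1.486) = 0.1900.
C_{B,max} = 0.1900×1.77 = 0.336 mol·L⁻¹.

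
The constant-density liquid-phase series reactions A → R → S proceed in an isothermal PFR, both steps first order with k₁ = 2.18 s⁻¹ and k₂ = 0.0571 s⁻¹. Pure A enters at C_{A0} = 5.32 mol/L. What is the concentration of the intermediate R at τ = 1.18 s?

For first-order series with pure A initially, C_R(τ) = k₁C_{A0}/(k₂−k₁)·(e^(−k₁τ) − e^(−k₂τ)).
e^(−k₁τ) = e^(−2.18×1.18) = e^(−2.572) = 0.07635; e^(−k₂τ) = e^(−0.06738) = 0.9348.
C_R = 2.18×5.32/(0.0571−2.18) × (0.07635−0.9348) = (-5.463)×(-0.8585) = 4.690 mol/L.

4.69 mol/L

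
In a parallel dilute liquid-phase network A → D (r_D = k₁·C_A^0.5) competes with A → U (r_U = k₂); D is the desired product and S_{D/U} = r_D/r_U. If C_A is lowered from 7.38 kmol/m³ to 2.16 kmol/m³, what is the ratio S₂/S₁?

S_{D/U} = (k₁/k₂)·C_A^0.5, so S₂/S₁ = (C_{A,2}/C_{A,1})^0.5.
= (2.16/7.38)^0.5 = (0.2927)^0.5 = 0.541.

0.541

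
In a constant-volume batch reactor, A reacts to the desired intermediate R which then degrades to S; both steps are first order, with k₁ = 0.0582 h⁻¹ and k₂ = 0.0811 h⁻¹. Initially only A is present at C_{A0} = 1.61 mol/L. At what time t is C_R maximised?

14.5 h

Setting dC_R/dt = 0 gives t_opt = ln(k₂/k₁)/(k₂−k₁).
= ln(0.0811/0.0582)/(0.0811−0.0582) = ln(1.393)/0.02290 = 0.3318/0.02290 = 14.5 h.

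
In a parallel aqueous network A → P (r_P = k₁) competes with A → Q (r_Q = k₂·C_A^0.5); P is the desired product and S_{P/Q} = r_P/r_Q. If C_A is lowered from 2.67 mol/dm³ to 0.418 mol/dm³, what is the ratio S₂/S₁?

S_{P/Q} = (k₁/k₂)·C_A^-0.5, so S₂/S₁ = (C_{A,2}/C_{A,1})^-0.5.
= (0.418/2.67)^(-0.5) = (0.1566)^(-0.5) = 2.53.

2.53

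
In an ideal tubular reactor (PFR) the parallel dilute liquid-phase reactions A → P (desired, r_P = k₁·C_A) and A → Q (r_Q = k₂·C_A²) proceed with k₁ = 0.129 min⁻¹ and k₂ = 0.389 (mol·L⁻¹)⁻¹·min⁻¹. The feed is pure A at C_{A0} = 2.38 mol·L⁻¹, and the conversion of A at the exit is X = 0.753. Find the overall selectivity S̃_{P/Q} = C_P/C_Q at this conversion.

0.250

C_A = C_{A0}(1−X) = 0.5879 mol·L⁻¹.
Along a PFR/batch, dC_P/dC_A = −r_P/(r_P+r_Q) = −k₁/(k₁+k₂·C_A).
Integrating from C_{A0} to C_A: C_P = (0.129/0.389)·ln[(0.129+0.389·2.38)/(0.129+0.389·0.588)] = 0.3316·ln(1.055/0.3577) = 0.3586 mol·L⁻¹.
C_Q = (C_{A0}−C_A)−C_P = 1.433 mol·L⁻¹; S̃_{P/Q} = 0.3586/1.433 = 0.250.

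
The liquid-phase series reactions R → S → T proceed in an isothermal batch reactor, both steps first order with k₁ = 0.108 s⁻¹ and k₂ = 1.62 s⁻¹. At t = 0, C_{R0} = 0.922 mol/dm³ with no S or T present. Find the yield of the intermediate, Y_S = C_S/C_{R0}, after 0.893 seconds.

The intermediate concentration in a first-order A→B→C sequence is C_S = k₁C_{R0}(e^(−k₁t) − e^(−k₂t))/(k₂−k₁).
e^(−k₁t) = e^(−0.108×0.893) = e^(−0.09644) = 0.9081; e^(−k₂t) = e^(−1.447) = 0.2354.
C_S = 0.108×0.922/(1.62−0.108) × (0.9081−0.2354) = 0.06586×0.6727 = 0.04430 mol/dm³.
Y_S = C_S/C_{R0} = 0.04430/0.922 = 0.0481.

0.0481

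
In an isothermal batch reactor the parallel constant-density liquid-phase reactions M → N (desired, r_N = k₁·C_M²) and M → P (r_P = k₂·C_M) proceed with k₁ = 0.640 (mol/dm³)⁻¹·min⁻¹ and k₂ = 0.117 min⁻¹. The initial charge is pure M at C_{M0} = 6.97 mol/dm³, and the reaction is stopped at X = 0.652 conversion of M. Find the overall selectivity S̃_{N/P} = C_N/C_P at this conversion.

C_M = C_{M0}(1−X) = 2.426 mol/dm³.
Along a PFR/batch, dC_P/dC_M = −r_P/(r_N+r_P) = −k₂/(k₂+k₁·C_M).
Integrating from C_{M0} to C_M: C_P = (0.117/0.640)·ln[(0.117+0.640·6.97)/(0.117+0.640·2.43)] = 0.1828·ln(4.578/1.669) = 0.1844 mol/dm³.
Then C_N = (C_{M0}−C_M) − C_P = 4.544 − 0.1844 = 4.360 mol/dm³.
S̃_{N/P} = C_N/C_P = 4.360/0.1844 = 23.6.

23.6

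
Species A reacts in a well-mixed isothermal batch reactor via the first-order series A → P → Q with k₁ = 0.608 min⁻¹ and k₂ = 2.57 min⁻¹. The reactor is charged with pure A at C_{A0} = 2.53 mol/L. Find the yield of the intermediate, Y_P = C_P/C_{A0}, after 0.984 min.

0.146

The intermediate concentration in a first-order A→B→C sequence is C_P = k₁C_{A0}(e^(−k₁t) − e^(−k₂t))/(k₂−k₁).
e^(−k₁t) = e^(−0.608×0.984) = e^(−0.5983) = 0.5498; e^(−k₂t) = e^(−2.529) = 0.07975.
C_P = 0.608×2.53/(2.57−0.608) × (0.5498−0.07975) = 0.7840×0.4700 = 0.3685 mol/L.
Y_P = C_P/C_{A0} = 0.3685/2.53 = 0.146.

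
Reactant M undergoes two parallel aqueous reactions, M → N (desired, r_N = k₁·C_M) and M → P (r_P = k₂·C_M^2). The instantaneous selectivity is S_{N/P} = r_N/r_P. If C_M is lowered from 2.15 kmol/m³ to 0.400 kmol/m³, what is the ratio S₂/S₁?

S_{N/P} = (k₁/k₂)·C_M⁻¹, so S₂/S₁ = (C_{M,2}/C_{M,1})⁻¹.
= 2.15/0.400 = 5.38.
Selectivity toward N rises as C_M falls — low-concentration operation is favoured.

5.38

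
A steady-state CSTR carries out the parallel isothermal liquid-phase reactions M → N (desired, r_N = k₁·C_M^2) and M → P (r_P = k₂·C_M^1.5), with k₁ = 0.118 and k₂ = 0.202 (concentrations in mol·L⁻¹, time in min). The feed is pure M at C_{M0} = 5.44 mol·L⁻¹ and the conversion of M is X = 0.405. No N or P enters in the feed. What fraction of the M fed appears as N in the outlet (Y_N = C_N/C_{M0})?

0.208

Exit C_M = C_{M0}(1−X) = 5.44×0.595 = 3.237 mol·L⁻¹.
Rates in a CSTR are evaluated at the outlet concentration: r_N = 0.118×3.237^2 = 1.236, r_P = 0.202×3.237^1.5 = 1.176.
Fraction of consumed M going to N: r_N/(r_N+r_P) = 0.5124.
C_N = 0.5124·C_{M0}·X = 0.5124×5.44×0.405 = 1.13 mol·L⁻¹; Y_N = C_N/C_{M0} = 0.208.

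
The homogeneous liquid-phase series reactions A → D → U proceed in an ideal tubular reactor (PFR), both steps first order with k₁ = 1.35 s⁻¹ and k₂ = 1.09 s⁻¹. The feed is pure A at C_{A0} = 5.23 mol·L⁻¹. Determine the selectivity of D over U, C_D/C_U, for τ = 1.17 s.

The intermediate concentration in a first-order A→B→C sequence is C_D = k₁C_{A0}(e^(−k₁τ) − e^(−k₂τ))/(k₂−k₁).
e^(−k₁τ) = e^(−1.35×1.17) = e^(−1.579) = 0.2061; e^(−k₂τ) = e^(−1.275) = 0.2793.
C_D = 1.35×5.23/(1.09−1.35) × (0.2061−0.2793) = (-27.16)×(-0.07327) = 1.990 mol·L⁻¹.
C_A = C_{A0}e^(−k₁τ) = 1.078 mol·L⁻¹, so C_U = C_{A0}−C_A−C_D = 2.163 mol·L⁻¹; C_D/C_U = 0.920.

0.920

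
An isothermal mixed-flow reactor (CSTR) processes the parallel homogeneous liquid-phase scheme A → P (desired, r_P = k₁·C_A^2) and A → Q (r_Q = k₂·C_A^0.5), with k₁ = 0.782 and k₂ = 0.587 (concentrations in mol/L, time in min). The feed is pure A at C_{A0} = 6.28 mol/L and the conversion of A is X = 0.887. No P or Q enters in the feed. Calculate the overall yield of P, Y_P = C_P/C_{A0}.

Exit C_A = C_{A0}(1−X) = 6.28×0.113 = 0.7096 mol/L.
A CSTR operates uniformly at the exit composition, giving r_P = 0.3938 and r_Q = 0.4945 (each k·C_A^n at C_A = 0.7096).
Fraction of consumed A going to P: r_P/(r_P+r_Q) = 0.4433.
C_P = 0.4433·C_{A0}·X = 0.4433×6.28×0.887 = 2.47 mol/L; Y_P = C_P/C_{A0} = 0.393.

0.393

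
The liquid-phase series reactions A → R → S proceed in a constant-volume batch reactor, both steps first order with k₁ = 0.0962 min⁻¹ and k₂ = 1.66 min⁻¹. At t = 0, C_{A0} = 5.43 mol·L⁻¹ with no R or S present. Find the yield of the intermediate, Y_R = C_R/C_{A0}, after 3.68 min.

0.0430

The intermediate concentration in a first-order A→B→C sequence is C_R = k₁C_{A0}(e^(−k₁t) − e^(−k₂t))/(k₂−k₁).
e^(−k₁t) = e^(−0.0962×3.68) = e^(−0.3540) = 0.7019; e^(−k₂t) = e^(−6.109) = 0.002223.
C_R = 0.0962×5.43/(1.66−0.0962) × (0.7019−0.002223) = 0.3340×0.6996 = 0.2337 mol·L⁻¹.
Y_R = C_R/C_{A0} = 0.2337/5.43 = 0.0430.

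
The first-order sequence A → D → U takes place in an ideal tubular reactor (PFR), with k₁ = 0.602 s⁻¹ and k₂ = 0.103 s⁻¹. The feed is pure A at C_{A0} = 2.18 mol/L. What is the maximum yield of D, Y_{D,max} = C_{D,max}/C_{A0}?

0.695

At the optimum, C_{D,max}/C_{A0} = (k₁/k₂)^[k₂/(k₂−k₁)].
= (0.602/0.103)^(0.103/(0.103−0.602)) = (5.845)^(-0.2064) = 0.6946.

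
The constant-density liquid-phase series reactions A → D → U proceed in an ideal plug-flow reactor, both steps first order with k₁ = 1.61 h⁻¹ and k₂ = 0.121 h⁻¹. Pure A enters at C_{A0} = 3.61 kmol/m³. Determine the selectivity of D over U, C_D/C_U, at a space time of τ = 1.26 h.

For first-order series with pure A initially, C_D(τ) = k₁C_{A0}/(k₂−k₁)·(e^(−k₁τ) − e^(−k₂τ)).
e^(−k₁τ) = e^(−1.61×1.26) = e^(−2.029) = 0.1315; e^(−k₂τ) = e^(−0.1525) = 0.8586.
C_D = 1.61×3.61/(0.121−1.61) × (0.1315−0.8586) = (-3.903)×(-0.7271) = 2.838 kmol/m³.
C_A = C_{A0}e^(−k₁τ) = 0.4748 kmol/m³, so C_U = C_{A0}−C_A−C_D = 0.2972 kmol/m³; C_D/C_U = 9.55.

9.55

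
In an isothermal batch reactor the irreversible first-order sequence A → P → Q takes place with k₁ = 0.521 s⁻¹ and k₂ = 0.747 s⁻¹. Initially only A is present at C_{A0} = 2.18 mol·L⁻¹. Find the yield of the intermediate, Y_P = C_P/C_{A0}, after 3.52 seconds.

Solving the coupled first-order balances gives C_P(t) = [k₁/(k₂−k₁)]·C_{A0}·(e^(−k₁t) − e^(−k₂t)).
e^(−k₁t) = e^(−0.521×3.52) = e^(−1.834) = 0.1598; e^(−k₂t) = e^(−2.629) = 0.07212.
C_P = 0.521×2.18/(0.747−0.521) × (0.1598−0.07212) = 5.026×0.08767 = 0.4406 mol·L⁻¹.
Y_P = C_P/C_{A0} = 0.4406/2.18 = 0.202.

0.202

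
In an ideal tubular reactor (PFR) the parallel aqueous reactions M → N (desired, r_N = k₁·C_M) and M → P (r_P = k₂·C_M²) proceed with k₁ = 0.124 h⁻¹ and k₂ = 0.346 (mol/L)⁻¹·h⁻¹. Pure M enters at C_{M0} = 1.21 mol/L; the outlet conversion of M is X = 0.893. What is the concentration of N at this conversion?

C_M = C_{M0}(1−X) = 0.1295 mol/L.
Along a PFR/batch, dC_N/dC_M = −r_N/(r_N+r_P) = −k₁/(k₁+k₂·C_M).
Integrating from C_{M0} to C_M: C_N = (0.124/0.346)·ln[(0.124+0.346·1.21)/(0.124+0.346·0.129)] = 0.3584·ln(0.5427/0.1688) = 0.4185 mol/L.

0.419 mol/L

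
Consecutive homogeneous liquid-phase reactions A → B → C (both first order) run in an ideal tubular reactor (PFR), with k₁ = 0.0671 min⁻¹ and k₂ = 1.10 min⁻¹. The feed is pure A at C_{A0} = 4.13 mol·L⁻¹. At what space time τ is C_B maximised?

2.71 min

Setting dC_B/dτ = 0 gives τ_opt = ln(k₂/k₁)/(k₂−k₁).
= ln(1.10/0.0671)/(1.10−0.0671) = ln(16.39)/1.033 = 2.797/1.033 = 2.71 min.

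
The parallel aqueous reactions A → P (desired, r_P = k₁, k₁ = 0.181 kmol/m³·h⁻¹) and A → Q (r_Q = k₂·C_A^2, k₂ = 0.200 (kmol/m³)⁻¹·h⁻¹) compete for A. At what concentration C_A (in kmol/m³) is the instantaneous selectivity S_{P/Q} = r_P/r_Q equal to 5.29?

S_{P/Q} = (k₁/k₂)·C_A^-2 ⇒ C_A = (S·k₂/k₁)^(-0.5).
= (5.29×0.200/0.181)^(-0.5) = (5.845)^(-0.5) = 0.414 kmol/m³.

0.414 kmol/m³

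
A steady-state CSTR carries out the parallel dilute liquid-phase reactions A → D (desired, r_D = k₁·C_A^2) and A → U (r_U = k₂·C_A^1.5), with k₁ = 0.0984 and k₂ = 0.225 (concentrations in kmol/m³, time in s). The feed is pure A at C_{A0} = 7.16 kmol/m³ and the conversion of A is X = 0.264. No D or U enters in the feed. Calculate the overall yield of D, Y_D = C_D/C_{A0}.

Exit C_A = C_{A0}(1−X) = 7.16×0.736 = 5.270 kmol/m³.
Rates in a CSTR are evaluated at the outlet concentration: r_D = 0.0984×5.270^2 = 2.733, r_U = 0.225×5.270^1.5 = 2.722.
Fraction of consumed A going to D: r_D/(r_D+r_U) = 0.5010.
C_D = 0.5010·C_{A0}·X = 0.5010×7.16×0.264 = 0.947 kmol/m³; Y_D = C_D/C_{A0} = 0.132.

0.132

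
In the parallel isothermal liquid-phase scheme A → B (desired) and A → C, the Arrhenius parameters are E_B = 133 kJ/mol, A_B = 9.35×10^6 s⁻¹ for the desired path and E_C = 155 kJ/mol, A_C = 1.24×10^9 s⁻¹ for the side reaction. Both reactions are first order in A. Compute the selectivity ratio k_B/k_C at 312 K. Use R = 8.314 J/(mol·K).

Since both paths have the same order in A, the concentration cancels and S_{B/C} = k_B/k_C = (A_B/A_C)·exp[(E_C−E_B)/(RT)].
(E_C−E_B)/(RT) = (155−133)×10³/(8.314×312) = 22000/2594 = 8.481.
k_B/k_C = (9.35×10^6/1.24×10^9)·exp(8.481) = 0.007540 × 4823 = 36.4.
Since E_B < E_C, lowering the temperature improves selectivity toward B.

36.4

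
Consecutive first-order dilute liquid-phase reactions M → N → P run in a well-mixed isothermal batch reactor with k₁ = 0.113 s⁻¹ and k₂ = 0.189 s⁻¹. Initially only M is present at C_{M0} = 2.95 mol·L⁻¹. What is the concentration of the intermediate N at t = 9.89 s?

0.758 mol·L⁻¹

Solving the coupled first-order balances gives C_N(t) = [k₁/(k₂−k₁)]·C_{M0}·(e^(−k₁t) − e^(−k₂t)).
e^(−k₁t) = e^(−0.113×9.89) = e^(−1.118) = 0.3271; e^(−k₂t) = e^(−1.869) = 0.1542.
C_N = 0.113×2.95/(0.189−0.113) × (0.3271−0.1542) = 4.386×0.1728 = 0.7581 mol·L⁻¹.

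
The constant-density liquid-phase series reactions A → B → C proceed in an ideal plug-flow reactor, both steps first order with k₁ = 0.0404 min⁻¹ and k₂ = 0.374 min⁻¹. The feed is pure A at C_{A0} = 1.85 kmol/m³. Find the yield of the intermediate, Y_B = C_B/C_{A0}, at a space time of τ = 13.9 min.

The intermediate concentration in a first-order A→B→C sequence is C_B = k₁C_{A0}(e^(−k₁τ) − e^(−k₂τ))/(k₂−k₁).
e^(−k₁τ) = e^(−0.0404×13.9) = e^(−0.5616) = 0.5703; e^(−k₂τ) = e^(−5.199) = 0.005524.
C_B = 0.0404×1.85/(0.374−0.0404) × (0.5703−0.005524) = 0.2240×0.5648 = 0.1265 kmol/m³.
Y_B = C_B/C_{A0} = 0.1265/1.85 = 0.0684.

0.0684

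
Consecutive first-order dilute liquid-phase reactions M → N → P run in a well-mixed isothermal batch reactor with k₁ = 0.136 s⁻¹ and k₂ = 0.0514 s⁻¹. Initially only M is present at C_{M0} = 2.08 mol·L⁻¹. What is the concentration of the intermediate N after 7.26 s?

1.06 mol·L⁻¹

The intermediate concentration in a first-order A→B→C sequence is C_N = k₁C_{M0}(e^(−k₁t) − e^(−k₂t))/(k₂−k₁).
e^(−k₁t) = e^(−0.136×7.26) = e^(−0.9874) = 0.3726; e^(−k₂t) = e^(−0.3732) = 0.6886.
C_N = 0.136×2.08/(0.0514−0.136) × (0.3726−0.6886) = (-3.344)×(-0.3160) = 1.057 mol·L⁻¹.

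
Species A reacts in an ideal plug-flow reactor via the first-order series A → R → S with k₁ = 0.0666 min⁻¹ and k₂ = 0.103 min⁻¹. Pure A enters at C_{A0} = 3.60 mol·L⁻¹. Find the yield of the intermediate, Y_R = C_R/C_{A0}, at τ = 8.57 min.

0.277

Solving the coupled first-order balances gives C_R(τ) = [k₁/(k₂−k₁)]·C_{A0}·(e^(−k₁τ) − e^(−k₂τ)).
e^(−k₁τ) = e^(−0.0666×8.57) = e^(−0.5708) = 0.5651; e^(−k₂τ) = e^(−0.8827) = 0.4137.
C_R = 0.0666×3.60/(0.103−0.0666) × (0.5651−0.4137) = 6.587×0.1514 = 0.9975 mol·L⁻¹.
Y_R = C_R/C_{A0} = 0.9975/3.60 = 0.277.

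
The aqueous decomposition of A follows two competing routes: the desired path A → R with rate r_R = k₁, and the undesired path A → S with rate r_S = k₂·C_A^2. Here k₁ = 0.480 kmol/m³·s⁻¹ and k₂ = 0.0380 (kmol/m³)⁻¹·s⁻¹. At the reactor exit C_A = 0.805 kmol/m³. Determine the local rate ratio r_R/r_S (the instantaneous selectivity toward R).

19.5

S_{R/S} = r_R/r_S = (k₁)/(k₂·C_A^2) = (k₁/k₂)·C_A^-2.
= (0.480) / (0.0380×0.8050^2) = 0.4800/0.02462 = 19.5.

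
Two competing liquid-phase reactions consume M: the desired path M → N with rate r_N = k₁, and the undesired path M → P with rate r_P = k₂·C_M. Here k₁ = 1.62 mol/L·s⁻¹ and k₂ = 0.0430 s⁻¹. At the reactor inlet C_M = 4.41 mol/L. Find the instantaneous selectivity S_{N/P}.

S_{N/P} = r_N/r_P = (k₁)/(k₂·C_M) = (k₁/k₂)·C_M⁻¹.
= (1.62) / (0.0430×4.410) = 1.620/0.1896 = 8.54.
The undesired path is higher order in M, so low C_M (CSTR or dilute feed) favours N.

8.54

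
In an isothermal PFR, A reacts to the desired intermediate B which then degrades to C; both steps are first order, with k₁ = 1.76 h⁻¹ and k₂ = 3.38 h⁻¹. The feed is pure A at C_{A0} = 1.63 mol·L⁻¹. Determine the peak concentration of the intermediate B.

At the optimum, C_{B,max}/C_{A0} = (k₁/k₂)^[k₂/(k₂−k₁)].
= (1.76/3.38)^(3.38/(3.38−1.76)) = (0.5207)^(2.086) = 0.2563.
C_{B,max} = 0.2563×1.63 = 0.418 mol·L⁻¹.

0.418 mol·L⁻¹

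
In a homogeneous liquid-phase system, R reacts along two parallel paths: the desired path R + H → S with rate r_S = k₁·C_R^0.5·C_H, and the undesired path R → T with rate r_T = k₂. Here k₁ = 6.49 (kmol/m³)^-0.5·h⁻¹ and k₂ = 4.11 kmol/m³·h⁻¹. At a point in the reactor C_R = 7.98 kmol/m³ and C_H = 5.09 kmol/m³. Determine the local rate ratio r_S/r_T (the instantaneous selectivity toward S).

22.7

S_{S/T} = r_S/r_T = (k₁·C_R^0.5·C_H)/(k₂) = (k₁/k₂)·C_R^0.5·C_H.
= (6.49×7.980^0.5×5.090) / (4.11) = 93.32/4.110 = 22.7.
Since the desired path is higher order in R, keeping C_R high (PFR or concentrated feed) favours S.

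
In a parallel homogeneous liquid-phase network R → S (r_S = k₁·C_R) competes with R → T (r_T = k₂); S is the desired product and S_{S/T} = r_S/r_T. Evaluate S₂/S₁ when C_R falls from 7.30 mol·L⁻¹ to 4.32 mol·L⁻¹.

S_{S/T} = (k₁/k₂)·C_R, so S₂/S₁ = (C_{R,2}/C_{R,1}).
= 4.32/7.30 = 0.592.
Selectivity toward S falls as C_R falls — high-concentration operation is favoured.

0.592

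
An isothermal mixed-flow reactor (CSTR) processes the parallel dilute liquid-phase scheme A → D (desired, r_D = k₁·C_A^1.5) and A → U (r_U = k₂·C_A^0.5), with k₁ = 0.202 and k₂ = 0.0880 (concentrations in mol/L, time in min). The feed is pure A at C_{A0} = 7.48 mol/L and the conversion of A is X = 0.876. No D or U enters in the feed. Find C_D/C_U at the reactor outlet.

2.13

Exit C_A = C_{A0}(1−X) = 7.48×0.124 = 0.9275 mol/L.
Rates in a CSTR are evaluated at the outlet concentration: r_D = 0.202×0.9275^1.5 = 0.1804, r_U = 0.0880×0.9275^0.5 = 0.08475.
Overall selectivity = C_D/C_U = r_Dτ/(r_Uτ) = r_D/r_U = 2.13.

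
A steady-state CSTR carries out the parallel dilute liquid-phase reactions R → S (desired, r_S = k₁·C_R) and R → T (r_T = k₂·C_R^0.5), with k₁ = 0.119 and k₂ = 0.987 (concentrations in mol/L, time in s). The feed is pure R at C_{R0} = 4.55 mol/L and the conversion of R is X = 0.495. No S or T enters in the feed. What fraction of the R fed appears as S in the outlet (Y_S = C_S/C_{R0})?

Exit C_R = C_{R0}(1−X) = 4.55×0.505 = 2.298 mol/L.
Rates in a CSTR are evaluated at the outlet concentration: r_S = 0.119×2.298 = 0.2734, r_T = 0.987×2.298^0.5 = 1.496.
Fraction of consumed R going to S: r_S/(r_S+r_T) = 0.1545.
C_S = 0.1545·C_{R0}·X = 0.1545×4.55×0.495 = 0.348 mol/L; Y_S = C_S/C_{R0} = 0.0765.

0.0765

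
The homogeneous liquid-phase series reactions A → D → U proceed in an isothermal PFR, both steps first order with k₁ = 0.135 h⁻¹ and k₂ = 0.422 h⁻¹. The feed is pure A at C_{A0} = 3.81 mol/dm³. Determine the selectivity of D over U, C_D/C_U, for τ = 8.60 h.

The intermediate concentration in a first-order A→B→C sequence is C_D = k₁C_{A0}(e^(−k₁τ) − e^(−k₂τ))/(k₂−k₁).
e^(−k₁τ) = e^(−0.135×8.60) = e^(−1.161) = 0.3132; e^(−k₂τ) = e^(−3.629) = 0.02654.
C_D = 0.135×3.81/(0.422−0.135) × (0.3132−0.02654) = 1.792×0.2866 = 0.5137 mol/dm³.
C_A = C_{A0}e^(−k₁τ) = 1.193 mol/dm³, so C_U = C_{A0}−C_A−C_D = 2.103 mol/dm³; C_D/C_U = 0.244.

0.244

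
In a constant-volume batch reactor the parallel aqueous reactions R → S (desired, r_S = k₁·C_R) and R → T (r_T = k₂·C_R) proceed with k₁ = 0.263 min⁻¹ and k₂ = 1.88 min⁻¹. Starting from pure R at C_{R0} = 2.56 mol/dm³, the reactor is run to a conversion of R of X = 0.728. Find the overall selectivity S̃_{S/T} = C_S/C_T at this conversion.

0.140

C_R = C_{R0}(1−X) = 0.6963 mol/dm³.
Both paths are first order in R, so the instantaneous fraction to S is constant: dC_S/d(−C_R) = k₁/(k₁+k₂) = 0.1227.
C_S = 0.1227·(C_{R0}−C_R) = 0.1227×1.864 = 0.229 mol/dm³.
C_T = (C_{R0}−C_R)−C_S = 1.635 mol/dm³; S̃_{S/T} = 0.2287/1.635 = 0.140.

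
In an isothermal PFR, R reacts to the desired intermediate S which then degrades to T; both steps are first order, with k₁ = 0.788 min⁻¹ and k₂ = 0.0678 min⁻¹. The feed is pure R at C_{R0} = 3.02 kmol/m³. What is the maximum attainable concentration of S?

2.40 kmol/m³

At the optimum, C_{S,max}/C_{R0} = (k₁/k₂)^[k₂/(k₂−k₁)].
= (0.788/0.0678)^(0.0678/(0.0678−0.788)) = (11.62)^(-0.09414) = 0.7938.
C_{S,max} = 0.7938×3.02 = 2.40 kmol/m³.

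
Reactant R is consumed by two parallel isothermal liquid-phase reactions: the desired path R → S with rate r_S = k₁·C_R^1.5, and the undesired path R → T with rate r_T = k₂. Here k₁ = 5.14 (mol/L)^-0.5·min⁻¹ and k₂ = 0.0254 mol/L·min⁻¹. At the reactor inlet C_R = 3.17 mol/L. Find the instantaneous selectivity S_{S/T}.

1142

S_{S/T} = r_S/r_T = (k₁·C_R^1.5)/(k₂) = (k₁/k₂)·C_R^1.5.
= (5.14×3.170^1.5) / (0.0254) = 29.01/0.02540 = 1142.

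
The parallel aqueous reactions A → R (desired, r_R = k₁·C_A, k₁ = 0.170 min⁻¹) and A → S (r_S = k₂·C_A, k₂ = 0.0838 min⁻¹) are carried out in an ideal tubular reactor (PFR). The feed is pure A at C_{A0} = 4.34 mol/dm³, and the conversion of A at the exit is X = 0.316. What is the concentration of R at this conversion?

C_A = C_{A0}(1−X) = 2.969 mol/dm³.
Both paths are first order in A, so the instantaneous fraction to R is constant: dC_R/d(−C_A) = k₁/(k₁+k₂) = 0.6698.
C_R = 0.6698·(C_{A0}−C_A) = 0.6698×1.371 = 0.919 mol/dm³.

0.919 mol/dm³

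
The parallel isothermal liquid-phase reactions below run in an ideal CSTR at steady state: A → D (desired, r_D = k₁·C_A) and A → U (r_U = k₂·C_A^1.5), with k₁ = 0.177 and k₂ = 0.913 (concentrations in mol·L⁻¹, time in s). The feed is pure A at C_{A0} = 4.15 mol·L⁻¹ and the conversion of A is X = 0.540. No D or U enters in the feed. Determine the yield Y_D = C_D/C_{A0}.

0.0664

Exit C_A = C_{A0}(1−X) = 4.15×0.460 = 1.909 mol·L⁻¹.
In a CSTR the entire volume is at exit conditions, so r_D = 0.177×1.909 = 0.3379 and r_U = 0.913×1.909^1.5 = 2.408.
Fraction of consumed A going to D: r_D/(r_D+r_U) = 0.1230.
C_D = 0.1230·C_{A0}·X = 0.1230×4.15×0.540 = 0.276 mol·L⁻¹; Y_D = C_D/C_{A0} = 0.0664.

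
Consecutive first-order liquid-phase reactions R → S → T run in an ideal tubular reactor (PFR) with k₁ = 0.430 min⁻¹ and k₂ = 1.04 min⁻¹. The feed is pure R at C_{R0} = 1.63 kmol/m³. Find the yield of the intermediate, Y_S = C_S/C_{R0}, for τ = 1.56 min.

For first-order series with pure R initially, C_S(τ) = k₁C_{R0}/(k₂−k₁)·(e^(−k₁τ) − e^(−k₂τ)).
e^(−k₁τ) = e^(−0.430×1.56) = e^(−0.6708) = 0.5113; e^(−k₂τ) = e^(−1.622) = 0.1974.
C_S = 0.430×1.63/(1.04−0.430) × (0.5113−0.1974) = 1.149×0.3139 = 0.3606 kmol/m³.
Y_S = C_S/C_{R0} = 0.3606/1.63 = 0.221.

0.221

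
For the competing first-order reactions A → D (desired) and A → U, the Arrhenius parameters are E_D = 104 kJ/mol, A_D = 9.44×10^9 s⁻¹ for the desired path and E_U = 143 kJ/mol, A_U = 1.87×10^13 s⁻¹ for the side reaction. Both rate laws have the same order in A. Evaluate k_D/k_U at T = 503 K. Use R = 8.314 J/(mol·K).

5.67

With equal orders, S_{D/U} = k_D/k_U = (A_D/A_U)·exp[(E_U−E_D)/(RT)].
(E_U−E_D)/(RT) = (143−104)×10³/(8.314×503) = 39000/4182 = 9.326.
k_D/k_U = (9.44×10^9/1.87×10^13)·exp(9.326) = 5.048×10^-4 × 11224 = 5.67.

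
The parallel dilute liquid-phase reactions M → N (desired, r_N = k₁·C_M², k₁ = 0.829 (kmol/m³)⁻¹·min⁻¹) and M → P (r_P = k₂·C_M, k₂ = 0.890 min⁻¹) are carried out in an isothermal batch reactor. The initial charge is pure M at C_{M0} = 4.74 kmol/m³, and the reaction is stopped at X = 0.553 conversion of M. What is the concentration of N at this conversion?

C_M = C_{M0}(1−X) = 2.119 kmol/m³.
Along a PFR/batch, dC_P/dC_M = −r_P/(r_N+r_P) = −k₂/(k₂+k₁·C_M).
Integrating from C_{M0} to C_M: C_P = (0.890/0.829)·ln[(0.890+0.829·4.74)/(0.890+0.829·2.12)] = 1.074·ln(4.819/2.646) = 0.6435 kmol/m³.
Then C_N = (C_{M0}−C_M) − C_P = 2.621 − 0.6435 = 1.978 kmol/m³.

1.98 kmol/m³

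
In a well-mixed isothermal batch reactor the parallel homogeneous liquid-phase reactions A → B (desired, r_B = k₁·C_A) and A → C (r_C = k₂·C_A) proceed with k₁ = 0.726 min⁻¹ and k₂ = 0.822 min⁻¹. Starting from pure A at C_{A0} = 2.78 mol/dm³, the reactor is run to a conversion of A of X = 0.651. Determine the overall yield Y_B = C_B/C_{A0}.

0.305

C_A = C_{A0}(1−X) = 0.9702 mol/dm³.
Both paths are first order in A, so the instantaneous fraction to B is constant: dC_B/d(−C_A) = k₁/(k₁+k₂) = 0.4690.
C_B = 0.4690·(C_{A0}−C_A) = 0.4690×1.810 = 0.849 mol/dm³.
Y_B = C_B/C_{A0} = 0.8488/2.78 = 0.305.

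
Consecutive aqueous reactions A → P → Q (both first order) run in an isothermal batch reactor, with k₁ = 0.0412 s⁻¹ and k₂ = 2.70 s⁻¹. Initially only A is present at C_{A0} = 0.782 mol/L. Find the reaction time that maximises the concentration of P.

Setting dC_P/dt = 0 gives t_opt = ln(k₂/k₁)/(k₂−k₁).
= ln(2.70/0.0412)/(2.70−0.0412) = ln(65.53)/2.659 = 4.183/2.659 = 1.57 s.

1.57 s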